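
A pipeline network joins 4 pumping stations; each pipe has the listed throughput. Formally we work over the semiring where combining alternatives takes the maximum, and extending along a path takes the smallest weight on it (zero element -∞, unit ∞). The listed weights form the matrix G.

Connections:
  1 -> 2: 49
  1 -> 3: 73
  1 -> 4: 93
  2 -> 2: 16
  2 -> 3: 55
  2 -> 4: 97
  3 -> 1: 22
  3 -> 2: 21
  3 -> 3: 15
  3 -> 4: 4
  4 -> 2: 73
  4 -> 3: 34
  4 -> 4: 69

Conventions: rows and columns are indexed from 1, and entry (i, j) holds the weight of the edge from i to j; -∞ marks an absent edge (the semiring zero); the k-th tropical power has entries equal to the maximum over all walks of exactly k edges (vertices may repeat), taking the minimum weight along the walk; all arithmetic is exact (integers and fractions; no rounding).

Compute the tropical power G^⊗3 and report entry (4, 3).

G^⊗2:
  [22, 73, 49, 69]
  [22, 73, 34, 69]
  [15, 22, 22, 22]
  [22, 69, 55, 73]
G^⊗3:
  [22, 69, 55, 73]
  [22, 69, 55, 73]
  [22, 22, 22, 22]
  [22, 73, 55, 69]
Key observation: the optimum is the walk 4->4->2->3, with weight 69 min 73 min 55 = 55.
Optimal value attained by: walk 4->4->2->3.
Answer: (G^⊗3)[4][3] = 55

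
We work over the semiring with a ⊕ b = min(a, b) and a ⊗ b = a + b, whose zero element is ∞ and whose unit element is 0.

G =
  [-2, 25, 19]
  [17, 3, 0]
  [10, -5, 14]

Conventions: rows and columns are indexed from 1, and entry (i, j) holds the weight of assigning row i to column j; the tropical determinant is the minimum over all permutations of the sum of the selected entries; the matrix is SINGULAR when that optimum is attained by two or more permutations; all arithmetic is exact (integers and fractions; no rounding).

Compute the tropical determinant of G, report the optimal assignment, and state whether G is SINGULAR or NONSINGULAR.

σ = (1, 2, 3): (-2) + 3 + 14 = 15
σ = (1, 3, 2): (-2) + 0 + (-5) = -7
σ = (2, 1, 3): 25 + 17 + 14 = 56
σ = (2, 3, 1): 25 + 0 + 10 = 35
σ = (3, 1, 2): 19 + 17 + (-5) = 31
σ = (3, 2, 1): 19 + 3 + 10 = 32
Optimal value attained by: σ = (1, 3, 2).
Answer: det⊕(G) = -7; verdict: NONSINGULAR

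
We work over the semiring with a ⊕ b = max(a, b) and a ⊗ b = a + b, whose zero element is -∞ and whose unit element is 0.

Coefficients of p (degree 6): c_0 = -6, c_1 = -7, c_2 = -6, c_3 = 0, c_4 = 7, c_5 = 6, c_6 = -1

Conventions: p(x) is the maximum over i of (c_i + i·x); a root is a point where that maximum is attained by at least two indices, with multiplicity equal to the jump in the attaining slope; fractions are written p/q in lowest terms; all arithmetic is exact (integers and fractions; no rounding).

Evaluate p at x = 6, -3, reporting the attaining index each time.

p(6) = max(-6+0·6=-6, -7+1·6=-1, -6+2·6=6, 0+3·6=18, 7+4·6=31, 6+5·6=36, -1+6·6=35) = 36 (attained by i=5)
p(-3) = max(-6+0·(-3)=-6, -7+1·(-3)=-10, -6+2·(-3)=-12, 0+3·(-3)=-9, 7+4·(-3)=-5, 6+5·(-3)=-9, -1+6·(-3)=-19) = -5 (attained by i=4)
Answer: p(6) = 36; p(-3) = -5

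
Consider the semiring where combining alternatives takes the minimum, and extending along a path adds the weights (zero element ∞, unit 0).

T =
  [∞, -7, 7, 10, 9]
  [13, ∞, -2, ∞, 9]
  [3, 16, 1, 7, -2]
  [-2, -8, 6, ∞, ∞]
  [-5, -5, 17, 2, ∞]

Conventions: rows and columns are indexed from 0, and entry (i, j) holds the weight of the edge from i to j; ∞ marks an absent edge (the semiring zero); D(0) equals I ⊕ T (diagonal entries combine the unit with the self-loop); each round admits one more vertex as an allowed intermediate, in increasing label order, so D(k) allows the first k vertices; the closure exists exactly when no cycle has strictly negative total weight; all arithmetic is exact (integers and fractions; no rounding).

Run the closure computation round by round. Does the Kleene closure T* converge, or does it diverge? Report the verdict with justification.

D(0):
  [0, -7, 7, 10, 9]
  [13, 0, -2, ∞, 9]
  [3, 16, 0, 7, -2]
  [-2, -8, 6, 0, ∞]
  [-5, -5, 17, 2, 0]
D(1):
  [0, -7, 7, 10, 9]
  [13, 0, -2, 23, 9]
  [3, -4, 0, 7, -2]
  [-2, -9, 5, 0, 7]
  [-5, -12, 2, 2, 0]
Detection: at round 2, diagonal entry (2, 2) turns strictly negative.
Key observation: the cycle 2->0->1->2 has total weight 3 + (-7) + (-2), which is strictly negative.
Answer: DIVERGES — negative cycle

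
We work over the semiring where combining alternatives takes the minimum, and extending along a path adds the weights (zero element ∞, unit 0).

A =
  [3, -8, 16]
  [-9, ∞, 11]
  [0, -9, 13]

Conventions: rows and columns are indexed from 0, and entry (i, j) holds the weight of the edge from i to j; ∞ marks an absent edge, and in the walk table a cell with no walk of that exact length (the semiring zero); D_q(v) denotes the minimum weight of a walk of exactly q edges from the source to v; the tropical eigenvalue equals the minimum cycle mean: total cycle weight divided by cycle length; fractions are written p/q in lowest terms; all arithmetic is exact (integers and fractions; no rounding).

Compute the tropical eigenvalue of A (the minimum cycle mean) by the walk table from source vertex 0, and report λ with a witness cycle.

q=0: [0, ∞, ∞]
q=1: [3, -8, 16]
q=2: [-17, -5, 3]
q=3: [-14, -25, -1]
Optimal cycle mean attained by: cycle 0->1->0, total (-8) + (-9), length 2.
Answer: λ = -17/2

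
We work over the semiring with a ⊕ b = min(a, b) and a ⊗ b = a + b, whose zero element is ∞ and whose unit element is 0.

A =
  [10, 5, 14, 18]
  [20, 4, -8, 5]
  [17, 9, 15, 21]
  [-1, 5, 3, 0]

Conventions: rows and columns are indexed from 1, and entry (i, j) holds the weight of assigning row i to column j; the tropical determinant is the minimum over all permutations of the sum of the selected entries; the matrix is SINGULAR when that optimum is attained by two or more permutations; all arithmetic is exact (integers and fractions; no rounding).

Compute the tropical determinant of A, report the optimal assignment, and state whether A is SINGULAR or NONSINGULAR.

σ = (1, 2, 3, 4): 10 + 4 + 15 + 0 = 29
σ = (1, 2, 4, 3): 10 + 4 + 21 + 3 = 38
σ = (1, 3, 2, 4): 10 + (-8) + 9 + 0 = 11
σ = (1, 3, 4, 2): 10 + (-8) + 21 + 5 = 28
σ = (1, 4, 2, 3): 10 + 5 + 9 + 3 = 27
σ = (1, 4, 3, 2): 10 + 5 + 15 + 5 = 35
σ = (2, 1, 3, 4): 5 + 20 + 15 + 0 = 40
σ = (2, 1, 4, 3): 5 + 20 + 21 + 3 = 49
σ = (2, 3, 1, 4): 5 + (-8) + 17 + 0 = 14
σ = (2, 3, 4, 1): 5 + (-8) + 21 + (-1) = 17
σ = (2, 4, 1, 3): 5 + 5 + 17 + 3 = 30
σ = (2, 4, 3, 1): 5 + 5 + 15 + (-1) = 24
σ = (3, 1, 2, 4): 14 + 20 + 9 + 0 = 43
σ = (3, 1, 4, 2): 14 + 20 + 21 + 5 = 60
σ = (3, 2, 1, 4): 14 + 4 + 17 + 0 = 35
σ = (3, 2, 4, 1): 14 + 4 + 21 + (-1) = 38
σ = (3, 4, 1, 2): 14 + 5 + 17 + 5 = 41
σ = (3, 4, 2, 1): 14 + 5 + 9 + (-1) = 27
σ = (4, 1, 2, 3): 18 + 20 + 9 + 3 = 50
σ = (4, 1, 3, 2): 18 + 20 + 15 + 5 = 58
σ = (4, 2, 1, 3): 18 + 4 + 17 + 3 = 42
σ = (4, 2, 3, 1): 18 + 4 + 15 + (-1) = 36
σ = (4, 3, 1, 2): 18 + (-8) + 17 + 5 = 32
σ = (4, 3, 2, 1): 18 + (-8) + 9 + (-1) = 18
Optimal value attained by: σ = (1, 3, 2, 4).
Answer: det⊕(A) = 11; verdict: NONSINGULAR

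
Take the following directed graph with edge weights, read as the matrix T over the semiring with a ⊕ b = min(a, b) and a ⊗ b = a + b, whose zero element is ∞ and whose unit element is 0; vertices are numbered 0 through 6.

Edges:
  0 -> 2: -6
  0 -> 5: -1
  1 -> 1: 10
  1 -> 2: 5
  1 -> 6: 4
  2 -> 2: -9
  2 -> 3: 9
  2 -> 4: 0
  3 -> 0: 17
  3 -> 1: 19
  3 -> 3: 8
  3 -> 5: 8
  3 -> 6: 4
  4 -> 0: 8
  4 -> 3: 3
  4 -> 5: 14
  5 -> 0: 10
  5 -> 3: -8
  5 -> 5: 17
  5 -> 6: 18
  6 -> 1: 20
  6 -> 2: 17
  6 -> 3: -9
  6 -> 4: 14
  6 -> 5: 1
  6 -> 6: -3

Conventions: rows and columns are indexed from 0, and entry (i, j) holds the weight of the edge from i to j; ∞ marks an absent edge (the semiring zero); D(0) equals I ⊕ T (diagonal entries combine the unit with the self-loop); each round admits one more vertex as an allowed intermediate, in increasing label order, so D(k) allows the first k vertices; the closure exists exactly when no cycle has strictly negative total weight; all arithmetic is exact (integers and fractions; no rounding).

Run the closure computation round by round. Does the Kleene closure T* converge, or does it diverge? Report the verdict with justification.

Detection: at round 0, diagonal entry (2, 2) turns strictly negative.
Key observation: the cycle 2->2 has total weight (-9), which is strictly negative.
Answer: DIVERGES — negative cycle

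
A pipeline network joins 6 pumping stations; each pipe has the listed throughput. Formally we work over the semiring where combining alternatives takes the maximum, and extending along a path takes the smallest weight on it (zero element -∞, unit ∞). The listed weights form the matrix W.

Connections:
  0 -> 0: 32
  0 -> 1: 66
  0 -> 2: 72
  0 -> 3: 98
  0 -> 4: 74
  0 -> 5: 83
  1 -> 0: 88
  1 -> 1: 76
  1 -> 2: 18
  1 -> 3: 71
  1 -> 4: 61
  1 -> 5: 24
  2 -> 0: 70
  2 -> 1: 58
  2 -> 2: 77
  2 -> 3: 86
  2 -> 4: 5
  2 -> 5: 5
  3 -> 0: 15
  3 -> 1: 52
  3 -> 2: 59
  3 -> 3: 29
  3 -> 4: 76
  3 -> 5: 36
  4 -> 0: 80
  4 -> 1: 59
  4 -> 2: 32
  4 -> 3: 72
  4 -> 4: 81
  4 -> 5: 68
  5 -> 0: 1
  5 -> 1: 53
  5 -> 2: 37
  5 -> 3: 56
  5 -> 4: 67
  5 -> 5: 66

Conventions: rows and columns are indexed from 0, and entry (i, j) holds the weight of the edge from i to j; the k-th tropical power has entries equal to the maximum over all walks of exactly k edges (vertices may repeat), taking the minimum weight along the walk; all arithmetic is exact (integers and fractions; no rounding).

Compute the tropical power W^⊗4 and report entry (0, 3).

W^⊗2:
  [74, 66, 72, 72, 76, 68]
  [76, 76, 72, 88, 74, 83]
  [70, 66, 77, 77, 76, 70]
  [76, 59, 59, 72, 76, 68]
  [80, 66, 72, 80, 81, 80]
  [67, 59, 56, 67, 67, 67]
W^⊗3:
  [76, 66, 72, 74, 76, 74]
  [76, 76, 72, 76, 76, 76]
  [76, 66, 77, 77, 76, 70]
  [76, 66, 72, 76, 76, 76]
  [80, 66, 72, 80, 81, 80]
  [67, 66, 67, 67, 67, 67]
W^⊗4:
  [76, 66, 72, 76, 76, 76]
  [76, 76, 72, 76, 76, 76]
  [76, 66, 77, 77, 76, 76]
  [76, 66, 72, 76, 76, 76]
  [80, 66, 72, 80, 81, 80]
  [67, 66, 67, 67, 67, 67]
Key observation: the optimum is the walk 0->3->4->0->3, with weight 98 min 76 min 80 min 98 = 76.
Optimal value attained by: walk 0->3->4->0->3.
Answer: (W^⊗4)[0][3] = 76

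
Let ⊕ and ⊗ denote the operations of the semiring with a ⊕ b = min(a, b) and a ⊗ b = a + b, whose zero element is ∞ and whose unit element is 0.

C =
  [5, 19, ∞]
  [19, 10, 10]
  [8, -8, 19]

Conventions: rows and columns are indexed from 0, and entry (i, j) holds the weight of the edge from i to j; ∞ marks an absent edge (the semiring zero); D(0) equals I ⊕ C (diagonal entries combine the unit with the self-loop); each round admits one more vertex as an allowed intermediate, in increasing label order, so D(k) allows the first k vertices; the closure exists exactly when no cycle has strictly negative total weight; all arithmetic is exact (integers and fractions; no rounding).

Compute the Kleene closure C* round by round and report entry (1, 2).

D(0):
  [0, 19, ∞]
  [19, 0, 10]
  [8, -8, 0]
D(1):
  [0, 19, ∞]
  [19, 0, 10]
  [8, -8, 0]
D(2):
  [0, 19, 29]
  [19, 0, 10]
  [8, -8, 0]
D(3):
  [0, 19, 29]
  [18, 0, 10]
  [8, -8, 0]
Answer: C*[1][2] = 10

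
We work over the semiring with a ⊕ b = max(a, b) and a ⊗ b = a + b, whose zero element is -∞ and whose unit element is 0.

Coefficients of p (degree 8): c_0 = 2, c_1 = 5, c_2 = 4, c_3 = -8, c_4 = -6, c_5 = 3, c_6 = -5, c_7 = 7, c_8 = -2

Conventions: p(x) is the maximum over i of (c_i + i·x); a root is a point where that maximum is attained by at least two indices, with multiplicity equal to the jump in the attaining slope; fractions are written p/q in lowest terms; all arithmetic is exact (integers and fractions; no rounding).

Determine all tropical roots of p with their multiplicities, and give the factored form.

hull edge (i=0, c=2) to (i=1, c=5): slope 3, span 1
hull edge (i=1, c=5) to (i=7, c=7): slope 1/3, span 6
hull edge (i=7, c=7) to (i=8, c=-2): slope -9, span 1
Factored form: p(x) = -2 ⊗ (x ⊕ (-3)) ⊗ (x ⊕ (-1/3)) ⊗ (x ⊕ (-1/3)) ⊗ (x ⊕ (-1/3)) ⊗ (x ⊕ (-1/3)) ⊗ (x ⊕ (-1/3)) ⊗ (x ⊕ (-1/3)) ⊗ (x ⊕ 9)
Answer: roots = -3 (mult 1), -1/3 (mult 6), 9 (mult 1)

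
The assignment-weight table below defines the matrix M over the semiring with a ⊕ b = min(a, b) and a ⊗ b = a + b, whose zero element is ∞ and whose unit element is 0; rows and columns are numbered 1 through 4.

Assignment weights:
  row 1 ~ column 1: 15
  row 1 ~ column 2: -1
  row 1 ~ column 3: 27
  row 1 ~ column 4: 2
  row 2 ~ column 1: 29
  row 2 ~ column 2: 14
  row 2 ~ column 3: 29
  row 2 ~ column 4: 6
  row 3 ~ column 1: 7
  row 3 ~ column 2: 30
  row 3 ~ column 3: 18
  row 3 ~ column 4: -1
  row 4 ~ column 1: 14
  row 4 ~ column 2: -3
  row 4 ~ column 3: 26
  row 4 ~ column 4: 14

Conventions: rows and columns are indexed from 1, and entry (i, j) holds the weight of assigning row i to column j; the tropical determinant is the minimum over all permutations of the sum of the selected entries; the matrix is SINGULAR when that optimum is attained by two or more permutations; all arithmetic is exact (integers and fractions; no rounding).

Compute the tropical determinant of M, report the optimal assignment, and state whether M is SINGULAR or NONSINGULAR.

σ = (1, 2, 3, 4): 15 + 14 + 18 + 14 = 61
σ = (1, 2, 4, 3): 15 + 14 + (-1) + 26 = 54
σ = (1, 3, 2, 4): 15 + 29 + 30 + 14 = 88
σ = (1, 3, 4, 2): 15 + 29 + (-1) + (-3) = 40
σ = (1, 4, 2, 3): 15 + 6 + 30 + 26 = 77
σ = (1, 4, 3, 2): 15 + 6 + 18 + (-3) = 36
σ = (2, 1, 3, 4): (-1) + 29 + 18 + 14 = 60
σ = (2, 1, 4, 3): (-1) + 29 + (-1) + 26 = 53
σ = (2, 3, 1, 4): (-1) + 29 + 7 + 14 = 49
σ = (2, 3, 4, 1): (-1) + 29 + (-1) + 14 = 41
σ = (2, 4, 1, 3): (-1) + 6 + 7 + 26 = 38
σ = (2, 4, 3, 1): (-1) + 6 + 18 + 14 = 37
σ = (3, 1, 2, 4): 27 + 29 + 30 + 14 = 100
σ = (3, 1, 4, 2): 27 + 29 + (-1) + (-3) = 52
σ = (3, 2, 1, 4): 27 + 14 + 7 + 14 = 62
σ = (3, 2, 4, 1): 27 + 14 + (-1) + 14 = 54
σ = (3, 4, 1, 2): 27 + 6 + 7 + (-3) = 37
σ = (3, 4, 2, 1): 27 + 6 + 30 + 14 = 77
σ = (4, 1, 2, 3): 2 + 29 + 30 + 26 = 87
σ = (4, 1, 3, 2): 2 + 29 + 18 + (-3) = 46
σ = (4, 2, 1, 3): 2 + 14 + 7 + 26 = 49
σ = (4, 2, 3, 1): 2 + 14 + 18 + 14 = 48
σ = (4, 3, 1, 2): 2 + 29 + 7 + (-3) = 35
σ = (4, 3, 2, 1): 2 + 29 + 30 + 14 = 75
Optimal value attained by: σ = (4, 3, 1, 2).
Answer: det⊕(M) = 35; verdict: NONSINGULAR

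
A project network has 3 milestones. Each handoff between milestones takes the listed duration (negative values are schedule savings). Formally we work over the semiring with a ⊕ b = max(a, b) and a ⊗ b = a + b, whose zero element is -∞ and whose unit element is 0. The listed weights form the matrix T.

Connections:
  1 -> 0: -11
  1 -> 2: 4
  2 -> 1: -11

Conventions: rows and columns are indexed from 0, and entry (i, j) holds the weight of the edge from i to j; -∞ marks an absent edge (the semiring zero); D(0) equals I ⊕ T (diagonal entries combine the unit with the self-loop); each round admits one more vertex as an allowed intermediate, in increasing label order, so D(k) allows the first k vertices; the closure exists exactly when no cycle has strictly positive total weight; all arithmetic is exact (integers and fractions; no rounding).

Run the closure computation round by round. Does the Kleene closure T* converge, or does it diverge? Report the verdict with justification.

D(0):
  [0, -∞, -∞]
  [-11, 0, 4]
  [-∞, -11, 0]
D(1):
  [0, -∞, -∞]
  [-11, 0, 4]
  [-∞, -11, 0]
D(2):
  [0, -∞, -∞]
  [-11, 0, 4]
  [-22, -11, 0]
D(3):
  [0, -∞, -∞]
  [-11, 0, 4]
  [-22, -11, 0]
Key observation: every diagonal entry stays at the unit through all rounds, so no improving cycle exists.
Answer: CONVERGES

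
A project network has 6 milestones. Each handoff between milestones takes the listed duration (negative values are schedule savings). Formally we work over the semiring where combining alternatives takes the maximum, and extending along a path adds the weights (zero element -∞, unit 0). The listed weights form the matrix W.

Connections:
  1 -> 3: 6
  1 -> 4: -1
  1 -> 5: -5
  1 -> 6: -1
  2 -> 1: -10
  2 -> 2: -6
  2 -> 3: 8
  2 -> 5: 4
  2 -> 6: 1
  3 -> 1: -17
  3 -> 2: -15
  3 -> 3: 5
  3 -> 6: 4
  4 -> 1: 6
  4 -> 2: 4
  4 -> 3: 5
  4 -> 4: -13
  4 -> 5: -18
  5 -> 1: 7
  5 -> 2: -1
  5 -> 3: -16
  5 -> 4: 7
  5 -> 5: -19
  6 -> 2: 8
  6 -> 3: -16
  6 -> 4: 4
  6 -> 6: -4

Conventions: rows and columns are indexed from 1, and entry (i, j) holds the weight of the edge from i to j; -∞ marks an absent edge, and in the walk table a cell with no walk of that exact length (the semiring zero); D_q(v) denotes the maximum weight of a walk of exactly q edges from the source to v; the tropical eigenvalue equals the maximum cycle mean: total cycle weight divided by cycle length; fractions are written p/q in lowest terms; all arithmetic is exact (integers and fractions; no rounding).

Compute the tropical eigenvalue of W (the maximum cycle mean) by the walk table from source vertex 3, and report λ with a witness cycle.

q=0: [-∞, -∞, 0, -∞, -∞, -∞]
q=1: [-17, -15, 5, -∞, -∞, 4]
q=2: [-12, 12, 10, 8, -11, 9]
q=3: [14, 17, 20, 13, 16, 14]
q=4: [23, 22, 25, 23, 21, 24]
q=5: [29, 32, 30, 28, 26, 29]
q=6: [34, 37, 40, 33, 36, 34]
Optimal cycle mean attained by: cycle 2->3->6->2, total 8 + 4 + 8, length 3.
Answer: λ = 20/3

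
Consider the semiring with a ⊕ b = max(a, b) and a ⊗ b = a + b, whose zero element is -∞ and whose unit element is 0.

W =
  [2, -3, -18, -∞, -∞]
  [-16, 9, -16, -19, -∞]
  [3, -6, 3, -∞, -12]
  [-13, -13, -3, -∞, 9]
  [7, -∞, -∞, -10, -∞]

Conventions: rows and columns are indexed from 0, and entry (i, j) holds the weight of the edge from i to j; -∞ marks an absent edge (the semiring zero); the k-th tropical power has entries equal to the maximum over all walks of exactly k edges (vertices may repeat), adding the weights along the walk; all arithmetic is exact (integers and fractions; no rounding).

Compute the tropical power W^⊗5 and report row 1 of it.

W^⊗2:
  [4, 6, -15, -22, -30]
  [-7, 18, -7, -10, -10]
  [6, 3, 6, -22, -9]
  [16, -4, 0, -1, -15]
  [9, 4, -11, -∞, -1]
W^⊗3:
  [6, 15, -10, -13, -13]
  [2, 27, 2, -1, -1]
  [9, 12, 9, -16, -6]
  [18, 13, 3, -23, 8]
  [11, 13, -8, -11, -23]
W^⊗4:
  [8, 24, -1, -4, -4]
  [11, 36, 11, 8, 8]
  [12, 21, 12, -7, -3]
  [20, 22, 6, -2, -9]
  [13, 22, -3, -6, -2]
W^⊗5:
  [10, 33, 8, 5, 5]
  [20, 45, 20, 17, 17]
  [15, 30, 15, 2, 2]
  [22, 31, 9, 3, 7]
  [15, 31, 6, 3, 3]
Answer: row 1 of W^⊗5 = [20, 45, 20, 17, 17]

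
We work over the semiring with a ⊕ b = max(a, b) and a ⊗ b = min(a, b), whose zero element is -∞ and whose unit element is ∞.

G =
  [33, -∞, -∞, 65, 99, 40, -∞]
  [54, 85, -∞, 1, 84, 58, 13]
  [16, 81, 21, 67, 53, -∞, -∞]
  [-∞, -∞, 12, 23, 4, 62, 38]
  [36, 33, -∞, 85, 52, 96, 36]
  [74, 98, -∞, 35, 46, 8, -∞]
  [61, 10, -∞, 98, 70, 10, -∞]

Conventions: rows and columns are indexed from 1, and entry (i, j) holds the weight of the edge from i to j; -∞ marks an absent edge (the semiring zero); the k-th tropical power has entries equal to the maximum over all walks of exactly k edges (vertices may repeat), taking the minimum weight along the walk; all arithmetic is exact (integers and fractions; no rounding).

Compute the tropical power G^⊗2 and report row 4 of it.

G^⊗2:
  [40, 40, 12, 85, 52, 96, 38]
  [58, 85, 1, 84, 84, 84, 36]
  [54, 81, 21, 53, 81, 62, 38]
  [62, 62, 12, 38, 46, 23, 23]
  [74, 96, 12, 52, 52, 62, 38]
  [54, 85, 12, 65, 84, 58, 36]
  [36, 33, 12, 70, 61, 70, 38]
Answer: row 4 of G^⊗2 = [62, 62, 12, 38, 46, 23, 23]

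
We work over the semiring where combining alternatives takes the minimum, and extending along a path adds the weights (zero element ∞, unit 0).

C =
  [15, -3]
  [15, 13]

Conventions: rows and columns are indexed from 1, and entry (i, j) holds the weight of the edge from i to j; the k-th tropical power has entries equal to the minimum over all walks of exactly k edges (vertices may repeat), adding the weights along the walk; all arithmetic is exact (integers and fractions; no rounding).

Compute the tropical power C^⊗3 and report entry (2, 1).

C^⊗2:
  [12, 10]
  [28, 12]
C^⊗3:
  [25, 9]
  [27, 25]
Key observation: the optimum is the walk 2->1->2->1, with weight 15 + (-3) + 15 = 27.
Optimal value attained by: walk 2->1->2->1.
Answer: (C^⊗3)[2][1] = 27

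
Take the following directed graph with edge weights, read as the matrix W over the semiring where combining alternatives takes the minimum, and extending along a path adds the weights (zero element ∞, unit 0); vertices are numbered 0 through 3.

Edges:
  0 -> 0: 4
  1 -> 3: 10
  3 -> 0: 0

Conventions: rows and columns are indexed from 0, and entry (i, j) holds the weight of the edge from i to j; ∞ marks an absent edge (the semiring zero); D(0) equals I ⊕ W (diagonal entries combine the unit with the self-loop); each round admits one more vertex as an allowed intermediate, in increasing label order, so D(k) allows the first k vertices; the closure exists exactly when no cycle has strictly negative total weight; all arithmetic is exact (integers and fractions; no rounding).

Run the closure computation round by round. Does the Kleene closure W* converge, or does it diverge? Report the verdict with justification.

D(0):
  [0, ∞, ∞, ∞]
  [∞, 0, ∞, 10]
  [∞, ∞, 0, ∞]
  [0, ∞, ∞, 0]
D(1):
  [0, ∞, ∞, ∞]
  [∞, 0, ∞, 10]
  [∞, ∞, 0, ∞]
  [0, ∞, ∞, 0]
D(2):
  [0, ∞, ∞, ∞]
  [∞, 0, ∞, 10]
  [∞, ∞, 0, ∞]
  [0, ∞, ∞, 0]
D(3):
  [0, ∞, ∞, ∞]
  [∞, 0, ∞, 10]
  [∞, ∞, 0, ∞]
  [0, ∞, ∞, 0]
D(4):
  [0, ∞, ∞, ∞]
  [10, 0, ∞, 10]
  [∞, ∞, 0, ∞]
  [0, ∞, ∞, 0]
Key observation: every diagonal entry stays at the unit through all rounds, so no improving cycle exists.
Answer: CONVERGES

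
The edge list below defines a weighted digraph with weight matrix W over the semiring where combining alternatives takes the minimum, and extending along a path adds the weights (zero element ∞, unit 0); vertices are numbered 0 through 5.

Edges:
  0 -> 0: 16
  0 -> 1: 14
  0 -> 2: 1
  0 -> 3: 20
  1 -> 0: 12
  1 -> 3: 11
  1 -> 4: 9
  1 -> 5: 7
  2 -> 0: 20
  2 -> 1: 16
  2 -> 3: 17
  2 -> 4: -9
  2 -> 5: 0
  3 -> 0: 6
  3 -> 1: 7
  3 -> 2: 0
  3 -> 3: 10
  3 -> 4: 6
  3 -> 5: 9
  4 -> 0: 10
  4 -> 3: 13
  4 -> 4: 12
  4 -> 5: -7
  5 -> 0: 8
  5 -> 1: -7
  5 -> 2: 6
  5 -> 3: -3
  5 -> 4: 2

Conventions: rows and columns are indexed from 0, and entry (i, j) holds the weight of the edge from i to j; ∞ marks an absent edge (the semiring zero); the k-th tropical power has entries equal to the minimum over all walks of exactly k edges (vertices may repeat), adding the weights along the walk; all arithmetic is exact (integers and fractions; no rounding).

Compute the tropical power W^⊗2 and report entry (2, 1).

W^⊗2:
  [21, 17, 17, 18, -8, 1]
  [15, 0, 11, 4, 9, 2]
  [1, -7, 6, -3, 2, -16]
  [16, 2, 7, 6, -9, -1]
  [1, -14, -1, -10, -5, 5]
  [3, 4, -3, 4, -3, -5]
Key observation: the optimum is the walk 2->5->1, with weight 0 + (-7) = -7.
Optimal value attained by: walk 2->5->1.
Answer: (W^⊗2)[2][1] = -7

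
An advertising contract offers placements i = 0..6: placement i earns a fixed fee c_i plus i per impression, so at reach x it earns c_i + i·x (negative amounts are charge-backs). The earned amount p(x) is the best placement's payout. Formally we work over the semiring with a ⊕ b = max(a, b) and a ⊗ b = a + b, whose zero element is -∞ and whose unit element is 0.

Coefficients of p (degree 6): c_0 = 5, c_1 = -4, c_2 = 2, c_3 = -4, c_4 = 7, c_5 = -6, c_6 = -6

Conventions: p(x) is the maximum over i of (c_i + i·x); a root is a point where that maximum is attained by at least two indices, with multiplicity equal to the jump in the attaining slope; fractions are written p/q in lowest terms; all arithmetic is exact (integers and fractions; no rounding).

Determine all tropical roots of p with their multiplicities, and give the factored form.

hull edge (i=0, c=5) to (i=4, c=7): slope 1/2, span 4
hull edge (i=4, c=7) to (i=6, c=-6): slope -13/2, span 2
Factored form: p(x) = -6 ⊗ (x ⊕ (-1/2)) ⊗ (x ⊕ (-1/2)) ⊗ (x ⊕ (-1/2)) ⊗ (x ⊕ (-1/2)) ⊗ (x ⊕ 13/2) ⊗ (x ⊕ 13/2)
Answer: roots = -1/2 (mult 4), 13/2 (mult 2)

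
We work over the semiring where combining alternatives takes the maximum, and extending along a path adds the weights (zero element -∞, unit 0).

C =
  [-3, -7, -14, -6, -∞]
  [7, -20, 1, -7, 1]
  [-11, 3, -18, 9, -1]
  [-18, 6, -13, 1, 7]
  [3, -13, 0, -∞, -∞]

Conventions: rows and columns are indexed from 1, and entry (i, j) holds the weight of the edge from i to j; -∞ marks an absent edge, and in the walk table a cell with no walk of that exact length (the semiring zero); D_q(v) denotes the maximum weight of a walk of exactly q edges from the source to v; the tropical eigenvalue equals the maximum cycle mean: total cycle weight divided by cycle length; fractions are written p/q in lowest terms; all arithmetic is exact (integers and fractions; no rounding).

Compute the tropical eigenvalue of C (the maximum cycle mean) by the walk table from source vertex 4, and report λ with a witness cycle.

q=0: [-∞, -∞, -∞, 0, -∞]
q=1: [-18, 6, -13, 1, 7]
q=2: [13, 7, 7, 2, 8]
q=3: [14, 10, 8, 16, 9]
q=4: [17, 22, 11, 17, 23]
q=5: [29, 23, 23, 20, 24]
Optimal cycle mean attained by: cycle 2->3->4->2, total 1 + 9 + 6, length 3.
Answer: λ = 16/3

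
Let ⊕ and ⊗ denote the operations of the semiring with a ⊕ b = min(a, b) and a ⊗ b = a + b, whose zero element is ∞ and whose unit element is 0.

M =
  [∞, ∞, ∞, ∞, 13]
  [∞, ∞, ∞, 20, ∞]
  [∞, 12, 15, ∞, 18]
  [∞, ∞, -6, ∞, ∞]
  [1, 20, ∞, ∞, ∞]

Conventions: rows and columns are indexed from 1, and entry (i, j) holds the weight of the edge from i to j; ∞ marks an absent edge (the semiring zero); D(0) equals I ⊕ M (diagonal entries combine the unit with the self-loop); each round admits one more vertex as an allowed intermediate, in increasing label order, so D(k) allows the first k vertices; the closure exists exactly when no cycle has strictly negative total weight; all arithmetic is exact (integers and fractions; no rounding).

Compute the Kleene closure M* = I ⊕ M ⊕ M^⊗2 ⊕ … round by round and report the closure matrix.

D(0):
  [0, ∞, ∞, ∞, 13]
  [∞, 0, ∞, 20, ∞]
  [∞, 12, 0, ∞, 18]
  [∞, ∞, -6, 0, ∞]
  [1, 20, ∞, ∞, 0]
D(1):
  [0, ∞, ∞, ∞, 13]
  [∞, 0, ∞, 20, ∞]
  [∞, 12, 0, ∞, 18]
  [∞, ∞, -6, 0, ∞]
  [1, 20, ∞, ∞, 0]
D(2):
  [0, ∞, ∞, ∞, 13]
  [∞, 0, ∞, 20, ∞]
  [∞, 12, 0, 32, 18]
  [∞, ∞, -6, 0, ∞]
  [1, 20, ∞, 40, 0]
D(3):
  [0, ∞, ∞, ∞, 13]
  [∞, 0, ∞, 20, ∞]
  [∞, 12, 0, 32, 18]
  [∞, 6, -6, 0, 12]
  [1, 20, ∞, 40, 0]
D(4):
  [0, ∞, ∞, ∞, 13]
  [∞, 0, 14, 20, 32]
  [∞, 12, 0, 32, 18]
  [∞, 6, -6, 0, 12]
  [1, 20, 34, 40, 0]
D(5):
  [0, 33, 47, 53, 13]
  [33, 0, 14, 20, 32]
  [19, 12, 0, 32, 18]
  [13, 6, -6, 0, 12]
  [1, 20, 34, 40, 0]
Answer: M* = [[0, 33, 47, 53, 13], [33, 0, 14, 20, 32], [19, 12, 0, 32, 18], [13, 6, -6, 0, 12], [1, 20, 34, 40, 0]]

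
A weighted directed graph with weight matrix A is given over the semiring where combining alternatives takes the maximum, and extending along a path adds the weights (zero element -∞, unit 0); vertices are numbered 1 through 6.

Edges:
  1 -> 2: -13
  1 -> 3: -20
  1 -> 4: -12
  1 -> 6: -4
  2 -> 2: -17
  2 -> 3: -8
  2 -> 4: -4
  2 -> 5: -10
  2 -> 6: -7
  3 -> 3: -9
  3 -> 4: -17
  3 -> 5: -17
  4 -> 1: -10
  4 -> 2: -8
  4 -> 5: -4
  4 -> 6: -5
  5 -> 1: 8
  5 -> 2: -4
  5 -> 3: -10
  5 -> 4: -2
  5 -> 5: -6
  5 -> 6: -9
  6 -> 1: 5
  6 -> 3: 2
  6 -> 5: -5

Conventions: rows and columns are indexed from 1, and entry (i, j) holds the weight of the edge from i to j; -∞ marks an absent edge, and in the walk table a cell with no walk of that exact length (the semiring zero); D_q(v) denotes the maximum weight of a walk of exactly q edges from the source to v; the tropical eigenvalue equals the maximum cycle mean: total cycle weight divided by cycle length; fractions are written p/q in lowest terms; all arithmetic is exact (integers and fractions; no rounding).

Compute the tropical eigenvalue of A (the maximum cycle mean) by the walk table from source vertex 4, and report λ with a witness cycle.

q=0: [-∞, -∞, -∞, 0, -∞, -∞]
q=1: [-10, -8, -∞, -∞, -4, -5]
q=2: [4, -8, -3, -6, -10, -13]
q=3: [-2, -9, -11, -8, -10, 0]
q=4: [5, -14, 2, -12, -5, -6]
q=5: [3, -8, -4, -7, -11, 1]
q=6: [6, -10, 3, -9, -4, -1]
Optimal cycle mean attained by: cycle 1->6->1, total (-4) + 5, length 2.
Answer: λ = 1/2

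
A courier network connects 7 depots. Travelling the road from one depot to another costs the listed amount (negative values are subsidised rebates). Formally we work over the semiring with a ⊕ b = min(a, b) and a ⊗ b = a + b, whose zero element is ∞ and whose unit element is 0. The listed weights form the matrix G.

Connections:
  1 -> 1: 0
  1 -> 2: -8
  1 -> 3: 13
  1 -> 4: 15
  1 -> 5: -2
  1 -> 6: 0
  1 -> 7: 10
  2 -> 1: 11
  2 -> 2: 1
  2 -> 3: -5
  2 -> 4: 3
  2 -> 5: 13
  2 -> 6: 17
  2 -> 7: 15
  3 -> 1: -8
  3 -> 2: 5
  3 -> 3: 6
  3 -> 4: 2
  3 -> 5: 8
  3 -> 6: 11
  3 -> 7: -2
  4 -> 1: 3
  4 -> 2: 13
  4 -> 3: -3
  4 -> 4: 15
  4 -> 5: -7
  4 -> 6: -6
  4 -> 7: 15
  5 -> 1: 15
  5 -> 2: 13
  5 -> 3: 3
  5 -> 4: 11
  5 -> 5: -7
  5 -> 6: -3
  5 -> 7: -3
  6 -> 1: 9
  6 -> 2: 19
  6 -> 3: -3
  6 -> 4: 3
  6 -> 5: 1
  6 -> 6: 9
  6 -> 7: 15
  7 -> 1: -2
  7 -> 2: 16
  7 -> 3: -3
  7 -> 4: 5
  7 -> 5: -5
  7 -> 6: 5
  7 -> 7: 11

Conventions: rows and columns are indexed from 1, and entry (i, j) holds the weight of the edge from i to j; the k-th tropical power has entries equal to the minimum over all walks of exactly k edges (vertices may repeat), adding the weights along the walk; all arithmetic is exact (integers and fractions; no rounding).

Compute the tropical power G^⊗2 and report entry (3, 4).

G^⊗2:
  [0, -8, -13, -5, -9, -5, -5]
  [-13, 0, -4, -3, -4, -3, -7]
  [-8, -16, -5, 3, -10, -8, 2]
  [-11, -5, -9, -3, -14, -10, -10]
  [-5, 6, -6, 0, -14, -10, -10]
  [-11, 1, 0, -1, -6, -3, -5]
  [-11, -10, -2, -1, -12, -8, -8]
Key observation: the optimum is the walk 3->7->4, with weight (-2) + 5 = 3.
Optimal value attained by: walk 3->7->4.
Answer: (G^⊗2)[3][4] = 3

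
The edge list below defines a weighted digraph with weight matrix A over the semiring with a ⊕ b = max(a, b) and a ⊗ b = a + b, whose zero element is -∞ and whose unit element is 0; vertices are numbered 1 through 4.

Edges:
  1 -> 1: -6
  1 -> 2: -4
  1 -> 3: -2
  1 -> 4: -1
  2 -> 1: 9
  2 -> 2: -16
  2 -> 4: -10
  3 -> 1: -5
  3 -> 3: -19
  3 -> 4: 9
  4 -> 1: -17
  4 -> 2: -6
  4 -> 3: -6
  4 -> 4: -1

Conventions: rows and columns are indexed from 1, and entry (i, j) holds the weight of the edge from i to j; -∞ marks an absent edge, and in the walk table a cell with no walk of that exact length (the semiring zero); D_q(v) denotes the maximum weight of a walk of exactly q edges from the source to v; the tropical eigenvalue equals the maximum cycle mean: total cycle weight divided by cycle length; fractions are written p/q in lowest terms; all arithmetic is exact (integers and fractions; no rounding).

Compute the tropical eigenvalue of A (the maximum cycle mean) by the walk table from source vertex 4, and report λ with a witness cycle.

q=0: [-∞, -∞, -∞, 0]
q=1: [-17, -6, -6, -1]
q=2: [3, -7, -7, 3]
q=3: [2, -1, 1, 2]
q=4: [8, -2, 0, 10]
Optimal cycle mean attained by: cycle 1->2->1, total (-4) + 9, length 2.
Answer: λ = 5/2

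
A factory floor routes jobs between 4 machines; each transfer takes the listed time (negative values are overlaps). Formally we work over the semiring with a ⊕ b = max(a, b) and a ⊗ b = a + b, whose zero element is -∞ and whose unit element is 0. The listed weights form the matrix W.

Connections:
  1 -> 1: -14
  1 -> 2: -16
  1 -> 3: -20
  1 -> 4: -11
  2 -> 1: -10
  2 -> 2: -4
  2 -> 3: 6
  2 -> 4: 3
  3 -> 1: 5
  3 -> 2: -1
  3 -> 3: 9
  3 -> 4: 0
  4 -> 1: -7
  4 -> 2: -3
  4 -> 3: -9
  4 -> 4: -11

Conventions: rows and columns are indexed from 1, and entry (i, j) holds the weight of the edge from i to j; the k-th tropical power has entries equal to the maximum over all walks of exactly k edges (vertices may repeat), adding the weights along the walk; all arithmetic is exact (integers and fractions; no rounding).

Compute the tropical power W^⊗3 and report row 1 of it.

W^⊗2:
  [-15, -14, -10, -13]
  [11, 5, 15, 6]
  [14, 8, 18, 9]
  [-4, -7, 3, 0]
W^⊗3:
  [-5, -11, -1, -10]
  [20, 14, 24, 15]
  [23, 17, 27, 18]
  [8, 2, 12, 3]
Answer: row 1 of W^⊗3 = [-5, -11, -1, -10]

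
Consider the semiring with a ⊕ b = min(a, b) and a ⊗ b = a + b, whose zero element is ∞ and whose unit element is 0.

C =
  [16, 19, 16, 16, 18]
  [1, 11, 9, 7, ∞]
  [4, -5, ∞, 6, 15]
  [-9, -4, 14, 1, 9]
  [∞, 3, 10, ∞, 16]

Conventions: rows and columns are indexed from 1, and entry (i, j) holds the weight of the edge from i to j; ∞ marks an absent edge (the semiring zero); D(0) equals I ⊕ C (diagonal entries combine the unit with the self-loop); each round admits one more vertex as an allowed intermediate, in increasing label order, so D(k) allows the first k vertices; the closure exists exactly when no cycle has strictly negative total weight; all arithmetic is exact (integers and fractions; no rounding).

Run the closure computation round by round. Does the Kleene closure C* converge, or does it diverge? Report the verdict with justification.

D(0):
  [0, 19, 16, 16, 18]
  [1, 0, 9, 7, ∞]
  [4, -5, 0, 6, 15]
  [-9, -4, 14, 0, 9]
  [∞, 3, 10, ∞, 0]
D(1):
  [0, 19, 16, 16, 18]
  [1, 0, 9, 7, 19]
  [4, -5, 0, 6, 15]
  [-9, -4, 7, 0, 9]
  [∞, 3, 10, ∞, 0]
D(2):
  [0, 19, 16, 16, 18]
  [1, 0, 9, 7, 19]
  [-4, -5, 0, 2, 14]
  [-9, -4, 5, 0, 9]
  [4, 3, 10, 10, 0]
D(3):
  [0, 11, 16, 16, 18]
  [1, 0, 9, 7, 19]
  [-4, -5, 0, 2, 14]
  [-9, -4, 5, 0, 9]
  [4, 3, 10, 10, 0]
D(4):
  [0, 11, 16, 16, 18]
  [-2, 0, 9, 7, 16]
  [-7, -5, 0, 2, 11]
  [-9, -4, 5, 0, 9]
  [1, 3, 10, 10, 0]
D(5):
  [0, 11, 16, 16, 18]
  [-2, 0, 9, 7, 16]
  [-7, -5, 0, 2, 11]
  [-9, -4, 5, 0, 9]
  [1, 3, 10, 10, 0]
Key observation: every diagonal entry stays at the unit through all rounds, so no improving cycle exists.
Answer: CONVERGES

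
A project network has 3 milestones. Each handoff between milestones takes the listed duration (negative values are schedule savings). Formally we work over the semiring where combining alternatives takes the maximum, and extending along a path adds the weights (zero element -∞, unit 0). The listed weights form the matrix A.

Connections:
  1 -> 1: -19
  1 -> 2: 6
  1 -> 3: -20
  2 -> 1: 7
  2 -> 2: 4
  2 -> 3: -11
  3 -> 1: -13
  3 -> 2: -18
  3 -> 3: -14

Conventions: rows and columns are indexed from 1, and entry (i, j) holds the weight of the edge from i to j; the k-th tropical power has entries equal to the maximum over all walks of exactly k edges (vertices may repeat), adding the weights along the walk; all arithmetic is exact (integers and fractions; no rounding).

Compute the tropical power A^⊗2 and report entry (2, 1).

A^⊗2:
  [13, 10, -5]
  [11, 13, -7]
  [-11, -7, -28]
Key observation: the optimum is the walk 2->2->1, with weight 4 + 7 = 11.
Optimal value attained by: walk 2->2->1.
Answer: (A^⊗2)[2][1] = 11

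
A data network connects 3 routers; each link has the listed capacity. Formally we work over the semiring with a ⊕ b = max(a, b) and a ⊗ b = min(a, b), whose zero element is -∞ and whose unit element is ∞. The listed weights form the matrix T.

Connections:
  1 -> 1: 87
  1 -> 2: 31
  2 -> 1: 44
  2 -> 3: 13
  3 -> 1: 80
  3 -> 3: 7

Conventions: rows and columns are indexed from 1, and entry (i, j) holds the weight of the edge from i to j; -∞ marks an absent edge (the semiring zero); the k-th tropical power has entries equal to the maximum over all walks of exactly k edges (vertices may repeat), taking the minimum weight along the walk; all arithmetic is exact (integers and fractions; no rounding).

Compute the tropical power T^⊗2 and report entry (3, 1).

T^⊗2:
  [87, 31, 13]
  [44, 31, 7]
  [80, 31, 7]
Key observation: the optimum is the walk 3->1->1, with weight 80 min 87 = 80.
Optimal value attained by: walk 3->1->1.
Answer: (T^⊗2)[3][1] = 80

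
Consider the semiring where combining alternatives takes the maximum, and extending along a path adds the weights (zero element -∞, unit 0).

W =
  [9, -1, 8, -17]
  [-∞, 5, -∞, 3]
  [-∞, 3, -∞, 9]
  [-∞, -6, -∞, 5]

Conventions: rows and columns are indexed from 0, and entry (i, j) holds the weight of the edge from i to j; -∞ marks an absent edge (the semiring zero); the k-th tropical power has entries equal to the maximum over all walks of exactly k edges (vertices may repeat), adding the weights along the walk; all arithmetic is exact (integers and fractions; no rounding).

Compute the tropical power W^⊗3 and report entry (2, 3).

W^⊗2:
  [18, 11, 17, 17]
  [-∞, 10, -∞, 8]
  [-∞, 8, -∞, 14]
  [-∞, -1, -∞, 10]
W^⊗3:
  [27, 20, 26, 26]
  [-∞, 15, -∞, 13]
  [-∞, 13, -∞, 19]
  [-∞, 4, -∞, 15]
Key observation: the optimum is the walk 2->3->3->3, with weight 9 + 5 + 5 = 19.
Optimal value attained by: walk 2->3->3->3.
Answer: (W^⊗3)[2][3] = 19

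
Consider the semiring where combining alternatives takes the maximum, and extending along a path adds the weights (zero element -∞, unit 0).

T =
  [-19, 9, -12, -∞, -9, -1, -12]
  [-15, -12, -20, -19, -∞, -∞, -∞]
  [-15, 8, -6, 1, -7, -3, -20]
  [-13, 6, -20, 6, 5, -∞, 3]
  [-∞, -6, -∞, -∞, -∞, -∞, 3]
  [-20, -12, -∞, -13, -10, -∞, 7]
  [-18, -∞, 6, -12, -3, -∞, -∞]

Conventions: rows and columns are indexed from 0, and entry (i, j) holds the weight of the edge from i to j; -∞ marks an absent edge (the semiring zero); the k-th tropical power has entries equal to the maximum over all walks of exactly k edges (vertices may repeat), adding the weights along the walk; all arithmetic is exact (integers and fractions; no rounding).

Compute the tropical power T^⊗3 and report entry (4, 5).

T^⊗2:
  [-6, -3, -6, -10, -11, -15, 6]
  [-27, -6, -26, -13, -14, -16, -16]
  [-7, 7, -12, 7, 6, -9, 4]
  [-7, 12, 9, 12, 11, -14, 9]
  [-15, -18, 9, -9, 0, -∞, -∞]
  [-11, -7, 13, -5, 4, -21, -7]
  [-9, 14, 0, 7, -1, 3, 0]
T^⊗3:
  [-12, 3, 12, -4, 3, -7, -7]
  [-21, -7, -10, -7, -8, -28, -9]
  [-6, 13, 10, 13, 12, -8, 10]
  [-1, 18, 15, 18, 17, 6, 15]
  [-6, 17, 3, 10, 2, 6, 3]
  [-2, 21, 7, 14, 6, 10, 7]
  [-1, 13, 6, 13, 12, -3, 10]
Key observation: the optimum is the walk 4->6->2->5, with weight 3 + 6 + (-3) = 6.
Optimal value attained by: walk 4->6->2->5.
Answer: (T^⊗3)[4][5] = 6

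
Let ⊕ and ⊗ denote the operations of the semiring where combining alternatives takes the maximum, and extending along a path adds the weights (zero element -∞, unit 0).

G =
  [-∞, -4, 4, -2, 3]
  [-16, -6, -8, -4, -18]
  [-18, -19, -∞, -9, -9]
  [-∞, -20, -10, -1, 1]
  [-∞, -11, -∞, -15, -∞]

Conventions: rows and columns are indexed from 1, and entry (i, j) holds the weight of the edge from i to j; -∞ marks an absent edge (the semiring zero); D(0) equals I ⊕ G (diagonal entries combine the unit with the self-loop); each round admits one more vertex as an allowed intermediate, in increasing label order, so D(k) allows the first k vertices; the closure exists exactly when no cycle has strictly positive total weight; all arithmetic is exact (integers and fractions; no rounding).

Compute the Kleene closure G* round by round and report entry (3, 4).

D(0):
  [0, -4, 4, -2, 3]
  [-16, 0, -8, -4, -18]
  [-18, -19, 0, -9, -9]
  [-∞, -20, -10, 0, 1]
  [-∞, -11, -∞, -15, 0]
D(1):
  [0, -4, 4, -2, 3]
  [-16, 0, -8, -4, -13]
  [-18, -19, 0, -9, -9]
  [-∞, -20, -10, 0, 1]
  [-∞, -11, -∞, -15, 0]
D(2):
  [0, -4, 4, -2, 3]
  [-16, 0, -8, -4, -13]
  [-18, -19, 0, -9, -9]
  [-36, -20, -10, 0, 1]
  [-27, -11, -19, -15, 0]
D(3):
  [0, -4, 4, -2, 3]
  [-16, 0, -8, -4, -13]
  [-18, -19, 0, -9, -9]
  [-28, -20, -10, 0, 1]
  [-27, -11, -19, -15, 0]
D(4):
  [0, -4, 4, -2, 3]
  [-16, 0, -8, -4, -3]
  [-18, -19, 0, -9, -8]
  [-28, -20, -10, 0, 1]
  [-27, -11, -19, -15, 0]
D(5):
  [0, -4, 4, -2, 3]
  [-16, 0, -8, -4, -3]
  [-18, -19, 0, -9, -8]
  [-26, -10, -10, 0, 1]
  [-27, -11, -19, -15, 0]
Answer: G*[3][4] = -9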